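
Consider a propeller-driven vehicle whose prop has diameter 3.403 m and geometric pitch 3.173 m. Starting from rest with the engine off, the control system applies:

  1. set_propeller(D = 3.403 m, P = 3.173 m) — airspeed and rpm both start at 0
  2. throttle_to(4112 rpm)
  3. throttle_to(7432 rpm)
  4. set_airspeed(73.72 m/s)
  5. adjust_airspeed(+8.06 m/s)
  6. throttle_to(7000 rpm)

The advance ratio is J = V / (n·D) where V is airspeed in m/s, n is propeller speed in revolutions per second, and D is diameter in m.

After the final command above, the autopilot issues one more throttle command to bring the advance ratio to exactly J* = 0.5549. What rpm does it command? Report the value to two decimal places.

set_propeller: D = 3.403 m, P = 3.173 m (p = P/D = 0.932413); state ← (V=0, rpm=0)
throttle_to(4112): rpm ← 4112
throttle_to(7432): rpm ← 7432
set_airspeed(73.72): V ← 73.72 m/s
adjust_airspeed(+8.06): V ← 73.72 +8.06 = 81.78 m/s
throttle_to(7000): rpm ← 7000
final state: V = 81.78 m/s, rpm = 7000 → n = rpm/60 = 116.666667 rev/s
target J* = 0.5549; solve J* = V/(n·D) for n: n = V/(J*·D) = 81.78/(0.5549 × 3.403) = 43.308230 rev/s
rpm = 60·n = 2598.493787

rpm = 2598.49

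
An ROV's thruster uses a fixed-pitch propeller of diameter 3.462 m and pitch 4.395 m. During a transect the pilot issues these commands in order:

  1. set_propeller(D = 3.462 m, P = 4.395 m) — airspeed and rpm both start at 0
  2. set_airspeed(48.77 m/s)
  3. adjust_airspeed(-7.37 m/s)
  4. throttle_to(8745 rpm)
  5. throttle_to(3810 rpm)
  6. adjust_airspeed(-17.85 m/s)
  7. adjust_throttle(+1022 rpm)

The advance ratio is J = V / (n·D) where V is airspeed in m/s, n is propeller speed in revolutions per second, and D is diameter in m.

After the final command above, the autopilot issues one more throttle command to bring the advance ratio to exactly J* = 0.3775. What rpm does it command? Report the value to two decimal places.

set_propeller: D = 3.462 m, P = 4.395 m (p = P/D = 1.269497); state ← (V=0, rpm=0)
set_airspeed(48.77): V ← 48.77 m/s
adjust_airspeed(-7.37): V ← 48.77 -7.37 = 41.4 m/s
throttle_to(8745): rpm ← 8745
throttle_to(3810): rpm ← 3810
adjust_airspeed(-17.85): V ← 41.4 -17.85 = 23.55 m/s
adjust_throttle(+1022): rpm ← 3810 +1022 = 4832
final state: V = 23.55 m/s, rpm = 4832 → n = rpm/60 = 80.533333 rev/s
target J* = 0.3775; solve J* = V/(n·D) for n: n = V/(J*·D) = 23.55/(0.3775 × 3.462) = 18.019672 rev/s
rpm = 60·n = 1081.180346

rpm = 1081.18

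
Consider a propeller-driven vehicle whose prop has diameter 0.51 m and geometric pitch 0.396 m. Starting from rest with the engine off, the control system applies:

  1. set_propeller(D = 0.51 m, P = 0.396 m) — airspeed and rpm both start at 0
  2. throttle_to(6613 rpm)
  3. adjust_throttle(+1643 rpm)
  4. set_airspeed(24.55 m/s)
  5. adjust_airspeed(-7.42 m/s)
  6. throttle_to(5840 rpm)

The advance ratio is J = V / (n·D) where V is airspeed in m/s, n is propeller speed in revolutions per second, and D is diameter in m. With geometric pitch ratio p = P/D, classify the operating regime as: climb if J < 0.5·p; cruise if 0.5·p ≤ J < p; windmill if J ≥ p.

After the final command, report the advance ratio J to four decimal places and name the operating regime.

J = 0.3451, regime = climb

set_propeller: D = 0.51 m, P = 0.396 m (p = P/D = 0.776471); state ← (V=0, rpm=0)
throttle_to(6613): rpm ← 6613
adjust_throttle(+1643): rpm ← 6613 +1643 = 8256
set_airspeed(24.55): V ← 24.55 m/s
adjust_airspeed(-7.42): V ← 24.55 -7.42 = 17.13 m/s
throttle_to(5840): rpm ← 5840
final state: V = 17.13 m/s, rpm = 5840 → n = rpm/60 = 97.333333 rev/s
J = V / (n·D) = 17.13 / (97.333333 × 0.51) = 0.345085
regime bands: climb J<0.3882 | cruise [0.3882, 0.7765) | windmill J≥0.7765
J = 0.3451 → climb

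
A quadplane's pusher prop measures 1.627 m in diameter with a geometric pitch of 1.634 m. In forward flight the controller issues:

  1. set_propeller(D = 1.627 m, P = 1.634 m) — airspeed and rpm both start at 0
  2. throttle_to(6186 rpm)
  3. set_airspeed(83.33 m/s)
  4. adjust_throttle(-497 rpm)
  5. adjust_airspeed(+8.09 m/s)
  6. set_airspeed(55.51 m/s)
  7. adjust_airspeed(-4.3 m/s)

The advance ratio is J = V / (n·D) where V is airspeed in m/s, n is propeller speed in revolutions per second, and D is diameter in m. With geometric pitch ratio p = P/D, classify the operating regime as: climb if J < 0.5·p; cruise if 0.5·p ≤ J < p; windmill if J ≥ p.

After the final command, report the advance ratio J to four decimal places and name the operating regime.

J = 0.3320, regime = climb

set_propeller: D = 1.627 m, P = 1.634 m (p = P/D = 1.004302); state ← (V=0, rpm=0)
throttle_to(6186): rpm ← 6186
set_airspeed(83.33): V ← 83.33 m/s
adjust_throttle(-497): rpm ← 6186 -497 = 5689
adjust_airspeed(+8.09): V ← 83.33 +8.09 = 91.42 m/s
set_airspeed(55.51): V ← 55.51 m/s
adjust_airspeed(-4.3): V ← 55.51 -4.3 = 51.21 m/s
final state: V = 51.21 m/s, rpm = 5689 → n = rpm/60 = 94.816667 rev/s
J = V / (n·D) = 51.21 / (94.816667 × 1.627) = 0.331958
regime bands: climb J<0.5022 | cruise [0.5022, 1.0043) | windmill J≥1.0043
J = 0.3320 → climb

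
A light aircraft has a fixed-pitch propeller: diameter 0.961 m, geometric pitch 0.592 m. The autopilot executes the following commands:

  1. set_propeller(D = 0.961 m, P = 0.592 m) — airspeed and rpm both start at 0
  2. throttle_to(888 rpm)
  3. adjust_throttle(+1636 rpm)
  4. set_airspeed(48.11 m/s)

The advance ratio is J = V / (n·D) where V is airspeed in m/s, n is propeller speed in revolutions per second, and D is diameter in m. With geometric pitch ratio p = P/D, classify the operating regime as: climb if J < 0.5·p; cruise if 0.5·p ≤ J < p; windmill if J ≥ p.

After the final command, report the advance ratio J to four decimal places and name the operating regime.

J = 1.1901, regime = windmill

set_propeller: D = 0.961 m, P = 0.592 m (p = P/D = 0.616025); state ← (V=0, rpm=0)
throttle_to(888): rpm ← 888
adjust_throttle(+1636): rpm ← 888 +1636 = 2524
set_airspeed(48.11): V ← 48.11 m/s
final state: V = 48.11 m/s, rpm = 2524 → n = rpm/60 = 42.066667 rev/s
J = V / (n·D) = 48.11 / (42.066667 × 0.961) = 1.190074
regime bands: climb J<0.3080 | cruise [0.3080, 0.6160) | windmill J≥0.6160
J = 1.1901 → windmill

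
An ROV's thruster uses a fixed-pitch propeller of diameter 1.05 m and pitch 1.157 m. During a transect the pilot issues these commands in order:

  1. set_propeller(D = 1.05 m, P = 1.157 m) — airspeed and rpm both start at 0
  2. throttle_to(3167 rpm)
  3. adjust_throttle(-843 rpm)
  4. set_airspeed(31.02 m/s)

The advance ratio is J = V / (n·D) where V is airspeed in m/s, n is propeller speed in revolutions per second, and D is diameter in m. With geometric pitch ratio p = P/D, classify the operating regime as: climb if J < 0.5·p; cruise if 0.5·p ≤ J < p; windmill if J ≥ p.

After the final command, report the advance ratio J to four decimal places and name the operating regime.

J = 0.7627, regime = cruise

set_propeller: D = 1.05 m, P = 1.157 m (p = P/D = 1.101905); state ← (V=0, rpm=0)
throttle_to(3167): rpm ← 3167
adjust_throttle(-843): rpm ← 3167 -843 = 2324
set_airspeed(31.02): V ← 31.02 m/s
final state: V = 31.02 m/s, rpm = 2324 → n = rpm/60 = 38.733333 rev/s
J = V / (n·D) = 31.02 / (38.733333 × 1.05) = 0.762724
regime bands: climb J<0.5510 | cruise [0.5510, 1.1019) | windmill J≥1.1019
J = 0.7627 → cruise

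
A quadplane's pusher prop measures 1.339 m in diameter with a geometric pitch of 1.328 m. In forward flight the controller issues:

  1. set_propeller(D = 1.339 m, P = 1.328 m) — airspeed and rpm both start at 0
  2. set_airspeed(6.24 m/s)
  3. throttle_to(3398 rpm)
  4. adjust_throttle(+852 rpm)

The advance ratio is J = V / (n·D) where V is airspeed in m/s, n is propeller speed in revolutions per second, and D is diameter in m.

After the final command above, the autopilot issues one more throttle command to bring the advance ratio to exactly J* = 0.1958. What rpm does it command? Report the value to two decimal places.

set_propeller: D = 1.339 m, P = 1.328 m (p = P/D = 0.991785); state ← (V=0, rpm=0)
set_airspeed(6.24): V ← 6.24 m/s
throttle_to(3398): rpm ← 3398
adjust_throttle(+852): rpm ← 3398 +852 = 4250
final state: V = 6.24 m/s, rpm = 4250 → n = rpm/60 = 70.833333 rev/s
target J* = 0.1958; solve J* = V/(n·D) for n: n = V/(J*·D) = 6.24/(0.1958 × 1.339) = 23.800787 rev/s
rpm = 60·n = 1428.047245

rpm = 1428.05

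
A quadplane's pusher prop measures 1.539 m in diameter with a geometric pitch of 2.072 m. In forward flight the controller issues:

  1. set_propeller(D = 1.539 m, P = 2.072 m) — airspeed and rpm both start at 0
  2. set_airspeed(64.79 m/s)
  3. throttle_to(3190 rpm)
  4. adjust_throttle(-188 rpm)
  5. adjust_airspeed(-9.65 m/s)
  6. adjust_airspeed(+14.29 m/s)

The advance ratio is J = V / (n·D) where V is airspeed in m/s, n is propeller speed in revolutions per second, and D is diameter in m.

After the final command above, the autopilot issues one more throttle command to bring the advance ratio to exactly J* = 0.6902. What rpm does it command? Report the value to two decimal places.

rpm = 3921.79

set_propeller: D = 1.539 m, P = 2.072 m (p = P/D = 1.346329); state ← (V=0, rpm=0)
set_airspeed(64.79): V ← 64.79 m/s
throttle_to(3190): rpm ← 3190
adjust_throttle(-188): rpm ← 3190 -188 = 3002
adjust_airspeed(-9.65): V ← 64.79 -9.65 = 55.14 m/s
adjust_airspeed(+14.29): V ← 55.14 +14.29 = 69.43 m/s
final state: V = 69.43 m/s, rpm = 3002 → n = rpm/60 = 50.033333 rev/s
target J* = 0.6902; solve J* = V/(n·D) for n: n = V/(J*·D) = 69.43/(0.6902 × 1.539) = 65.363243 rev/s
rpm = 60·n = 3921.794570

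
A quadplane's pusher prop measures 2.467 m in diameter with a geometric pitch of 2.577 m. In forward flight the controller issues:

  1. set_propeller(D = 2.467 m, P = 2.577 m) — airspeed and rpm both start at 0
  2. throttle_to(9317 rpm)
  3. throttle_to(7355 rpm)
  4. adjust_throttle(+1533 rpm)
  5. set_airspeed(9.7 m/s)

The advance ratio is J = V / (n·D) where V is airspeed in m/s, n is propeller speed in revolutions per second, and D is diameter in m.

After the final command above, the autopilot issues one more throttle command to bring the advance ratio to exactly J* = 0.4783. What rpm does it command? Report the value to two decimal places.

rpm = 493.23

set_propeller: D = 2.467 m, P = 2.577 m (p = P/D = 1.044589); state ← (V=0, rpm=0)
throttle_to(9317): rpm ← 9317
throttle_to(7355): rpm ← 7355
adjust_throttle(+1533): rpm ← 7355 +1533 = 8888
set_airspeed(9.7): V ← 9.7 m/s
final state: V = 9.7 m/s, rpm = 8888 → n = rpm/60 = 148.133333 rev/s
target J* = 0.4783; solve J* = V/(n·D) for n: n = V/(J*·D) = 9.7/(0.4783 × 2.467) = 8.220575 rev/s
rpm = 60·n = 493.234509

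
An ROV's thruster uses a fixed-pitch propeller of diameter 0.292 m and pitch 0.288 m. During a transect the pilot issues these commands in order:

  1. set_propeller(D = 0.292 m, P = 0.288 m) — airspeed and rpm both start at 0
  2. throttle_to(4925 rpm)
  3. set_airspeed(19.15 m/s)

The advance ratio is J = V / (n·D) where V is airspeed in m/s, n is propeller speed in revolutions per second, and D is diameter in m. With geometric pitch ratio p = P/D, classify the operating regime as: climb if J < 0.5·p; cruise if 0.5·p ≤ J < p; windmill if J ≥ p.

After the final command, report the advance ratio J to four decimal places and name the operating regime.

set_propeller: D = 0.292 m, P = 0.288 m (p = P/D = 0.986301); state ← (V=0, rpm=0)
throttle_to(4925): rpm ← 4925
set_airspeed(19.15): V ← 19.15 m/s
final state: V = 19.15 m/s, rpm = 4925 → n = rpm/60 = 82.083333 rev/s
J = V / (n·D) = 19.15 / (82.083333 × 0.292) = 0.798971
regime bands: climb J<0.4932 | cruise [0.4932, 0.9863) | windmill J≥0.9863
J = 0.7990 → cruise

J = 0.7990, regime = cruise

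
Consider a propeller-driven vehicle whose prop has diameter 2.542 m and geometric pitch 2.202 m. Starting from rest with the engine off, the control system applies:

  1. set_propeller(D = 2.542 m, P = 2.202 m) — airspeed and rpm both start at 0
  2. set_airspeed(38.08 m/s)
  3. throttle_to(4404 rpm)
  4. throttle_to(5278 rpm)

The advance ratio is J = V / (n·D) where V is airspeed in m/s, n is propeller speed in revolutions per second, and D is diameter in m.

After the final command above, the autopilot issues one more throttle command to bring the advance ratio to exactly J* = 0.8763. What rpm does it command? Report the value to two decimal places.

rpm = 1025.70

set_propeller: D = 2.542 m, P = 2.202 m (p = P/D = 0.866247); state ← (V=0, rpm=0)
set_airspeed(38.08): V ← 38.08 m/s
throttle_to(4404): rpm ← 4404
throttle_to(5278): rpm ← 5278
final state: V = 38.08 m/s, rpm = 5278 → n = rpm/60 = 87.966667 rev/s
target J* = 0.8763; solve J* = V/(n·D) for n: n = V/(J*·D) = 38.08/(0.8763 × 2.542) = 17.094979 rev/s
rpm = 60·n = 1025.698764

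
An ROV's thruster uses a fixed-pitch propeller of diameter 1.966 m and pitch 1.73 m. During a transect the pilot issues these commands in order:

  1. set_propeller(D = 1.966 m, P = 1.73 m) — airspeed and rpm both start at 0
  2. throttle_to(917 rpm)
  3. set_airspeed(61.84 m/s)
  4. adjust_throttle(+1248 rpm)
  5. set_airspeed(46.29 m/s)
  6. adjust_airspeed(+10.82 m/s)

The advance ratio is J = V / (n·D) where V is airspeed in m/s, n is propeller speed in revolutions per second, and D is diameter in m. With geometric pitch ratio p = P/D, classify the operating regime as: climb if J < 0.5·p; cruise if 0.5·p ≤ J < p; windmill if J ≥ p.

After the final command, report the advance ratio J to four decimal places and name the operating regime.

set_propeller: D = 1.966 m, P = 1.73 m (p = P/D = 0.879959); state ← (V=0, rpm=0)
throttle_to(917): rpm ← 917
set_airspeed(61.84): V ← 61.84 m/s
adjust_throttle(+1248): rpm ← 917 +1248 = 2165
set_airspeed(46.29): V ← 46.29 m/s
adjust_airspeed(+10.82): V ← 46.29 +10.82 = 57.11 m/s
final state: V = 57.11 m/s, rpm = 2165 → n = rpm/60 = 36.083333 rev/s
J = V / (n·D) = 57.11 / (36.083333 × 1.966) = 0.805048
regime bands: climb J<0.4400 | cruise [0.4400, 0.8800) | windmill J≥0.8800
J = 0.8050 → cruise

J = 0.8050, regime = cruise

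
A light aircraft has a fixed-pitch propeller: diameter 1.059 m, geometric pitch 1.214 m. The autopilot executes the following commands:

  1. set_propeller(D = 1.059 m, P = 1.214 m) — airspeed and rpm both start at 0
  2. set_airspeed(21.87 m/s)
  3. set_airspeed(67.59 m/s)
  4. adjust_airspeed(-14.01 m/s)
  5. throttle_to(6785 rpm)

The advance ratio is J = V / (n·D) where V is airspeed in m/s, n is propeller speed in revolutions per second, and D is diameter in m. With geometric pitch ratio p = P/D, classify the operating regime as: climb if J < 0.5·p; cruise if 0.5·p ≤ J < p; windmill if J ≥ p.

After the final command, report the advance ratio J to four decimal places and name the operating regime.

J = 0.4474, regime = climb

set_propeller: D = 1.059 m, P = 1.214 m (p = P/D = 1.146364); state ← (V=0, rpm=0)
set_airspeed(21.87): V ← 21.87 m/s
set_airspeed(67.59): V ← 67.59 m/s
adjust_airspeed(-14.01): V ← 67.59 -14.01 = 53.58 m/s
throttle_to(6785): rpm ← 6785
final state: V = 53.58 m/s, rpm = 6785 → n = rpm/60 = 113.083333 rev/s
J = V / (n·D) = 53.58 / (113.083333 × 1.059) = 0.447413
regime bands: climb J<0.5732 | cruise [0.5732, 1.1464) | windmill J≥1.1464
J = 0.4474 → climb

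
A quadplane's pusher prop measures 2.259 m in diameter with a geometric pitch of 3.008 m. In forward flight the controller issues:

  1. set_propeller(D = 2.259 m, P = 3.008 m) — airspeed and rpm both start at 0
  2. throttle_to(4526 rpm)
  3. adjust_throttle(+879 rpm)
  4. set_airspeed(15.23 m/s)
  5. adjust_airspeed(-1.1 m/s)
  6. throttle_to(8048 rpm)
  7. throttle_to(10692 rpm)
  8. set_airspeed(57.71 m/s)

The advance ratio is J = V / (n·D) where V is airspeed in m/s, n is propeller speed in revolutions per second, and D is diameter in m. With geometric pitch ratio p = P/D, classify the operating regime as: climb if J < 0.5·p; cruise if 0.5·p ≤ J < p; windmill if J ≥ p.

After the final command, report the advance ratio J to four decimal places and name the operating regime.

set_propeller: D = 2.259 m, P = 3.008 m (p = P/D = 1.331563); state ← (V=0, rpm=0)
throttle_to(4526): rpm ← 4526
adjust_throttle(+879): rpm ← 4526 +879 = 5405
set_airspeed(15.23): V ← 15.23 m/s
adjust_airspeed(-1.1): V ← 15.23 -1.1 = 14.13 m/s
throttle_to(8048): rpm ← 8048
throttle_to(10692): rpm ← 10692
set_airspeed(57.71): V ← 57.71 m/s
final state: V = 57.71 m/s, rpm = 10692 → n = rpm/60 = 178.200000 rev/s
J = V / (n·D) = 57.71 / (178.200000 × 2.259) = 0.143360
regime bands: climb J<0.6658 | cruise [0.6658, 1.3316) | windmill J≥1.3316
J = 0.1434 → climb

J = 0.1434, regime = climb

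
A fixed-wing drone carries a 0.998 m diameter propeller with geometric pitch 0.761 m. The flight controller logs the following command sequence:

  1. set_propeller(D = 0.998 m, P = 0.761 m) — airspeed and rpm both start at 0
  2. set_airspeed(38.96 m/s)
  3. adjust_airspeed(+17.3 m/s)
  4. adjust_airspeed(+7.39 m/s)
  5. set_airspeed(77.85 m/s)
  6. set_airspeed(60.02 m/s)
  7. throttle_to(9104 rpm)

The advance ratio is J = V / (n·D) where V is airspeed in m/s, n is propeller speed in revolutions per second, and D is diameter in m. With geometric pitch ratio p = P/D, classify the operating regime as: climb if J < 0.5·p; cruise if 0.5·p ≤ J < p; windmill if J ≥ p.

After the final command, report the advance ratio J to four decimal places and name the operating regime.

J = 0.3964, regime = cruise

set_propeller: D = 0.998 m, P = 0.761 m (p = P/D = 0.762525); state ← (V=0, rpm=0)
set_airspeed(38.96): V ← 38.96 m/s
adjust_airspeed(+17.3): V ← 38.96 +17.3 = 56.26 m/s
adjust_airspeed(+7.39): V ← 56.26 +7.39 = 63.65 m/s
set_airspeed(77.85): V ← 77.85 m/s
set_airspeed(60.02): V ← 60.02 m/s
throttle_to(9104): rpm ← 9104
final state: V = 60.02 m/s, rpm = 9104 → n = rpm/60 = 151.733333 rev/s
J = V / (n·D) = 60.02 / (151.733333 × 0.998) = 0.396355
regime bands: climb J<0.3813 | cruise [0.3813, 0.7625) | windmill J≥0.7625
J = 0.3964 → cruise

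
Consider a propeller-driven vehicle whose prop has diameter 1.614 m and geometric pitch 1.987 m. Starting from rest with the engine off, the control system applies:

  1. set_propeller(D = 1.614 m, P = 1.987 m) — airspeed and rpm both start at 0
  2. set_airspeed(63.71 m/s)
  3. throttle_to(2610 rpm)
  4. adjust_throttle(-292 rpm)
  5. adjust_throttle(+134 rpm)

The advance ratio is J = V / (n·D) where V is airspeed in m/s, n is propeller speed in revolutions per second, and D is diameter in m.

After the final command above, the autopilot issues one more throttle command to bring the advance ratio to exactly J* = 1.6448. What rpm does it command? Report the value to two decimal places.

rpm = 1439.93

set_propeller: D = 1.614 m, P = 1.987 m (p = P/D = 1.231103); state ← (V=0, rpm=0)
set_airspeed(63.71): V ← 63.71 m/s
throttle_to(2610): rpm ← 2610
adjust_throttle(-292): rpm ← 2610 -292 = 2318
adjust_throttle(+134): rpm ← 2318 +134 = 2452
final state: V = 63.71 m/s, rpm = 2452 → n = rpm/60 = 40.866667 rev/s
target J* = 1.6448; solve J* = V/(n·D) for n: n = V/(J*·D) = 63.71/(1.6448 × 1.614) = 23.998880 rev/s
rpm = 60·n = 1439.932811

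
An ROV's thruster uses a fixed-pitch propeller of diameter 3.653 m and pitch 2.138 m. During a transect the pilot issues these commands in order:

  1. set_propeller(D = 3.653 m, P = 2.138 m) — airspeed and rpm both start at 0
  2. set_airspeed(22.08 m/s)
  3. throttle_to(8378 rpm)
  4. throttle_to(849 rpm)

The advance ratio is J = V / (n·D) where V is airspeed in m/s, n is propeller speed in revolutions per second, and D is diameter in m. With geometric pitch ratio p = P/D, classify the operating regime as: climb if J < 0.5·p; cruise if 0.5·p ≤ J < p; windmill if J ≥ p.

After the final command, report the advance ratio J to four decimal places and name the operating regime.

set_propeller: D = 3.653 m, P = 2.138 m (p = P/D = 0.585272); state ← (V=0, rpm=0)
set_airspeed(22.08): V ← 22.08 m/s
throttle_to(8378): rpm ← 8378
throttle_to(849): rpm ← 849
final state: V = 22.08 m/s, rpm = 849 → n = rpm/60 = 14.150000 rev/s
J = V / (n·D) = 22.08 / (14.150000 × 3.653) = 0.427162
regime bands: climb J<0.2926 | cruise [0.2926, 0.5853) | windmill J≥0.5853
J = 0.4272 → cruise

J = 0.4272, regime = cruise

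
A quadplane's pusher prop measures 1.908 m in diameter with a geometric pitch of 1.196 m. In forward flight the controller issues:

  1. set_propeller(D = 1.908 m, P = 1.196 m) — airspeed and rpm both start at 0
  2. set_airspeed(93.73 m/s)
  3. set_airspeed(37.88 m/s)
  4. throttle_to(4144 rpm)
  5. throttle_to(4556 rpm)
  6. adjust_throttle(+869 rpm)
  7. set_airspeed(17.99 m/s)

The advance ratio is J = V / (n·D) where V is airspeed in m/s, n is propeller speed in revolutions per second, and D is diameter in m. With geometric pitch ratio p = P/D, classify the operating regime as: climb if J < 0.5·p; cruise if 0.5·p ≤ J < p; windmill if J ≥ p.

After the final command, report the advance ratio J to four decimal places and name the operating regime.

set_propeller: D = 1.908 m, P = 1.196 m (p = P/D = 0.626834); state ← (V=0, rpm=0)
set_airspeed(93.73): V ← 93.73 m/s
set_airspeed(37.88): V ← 37.88 m/s
throttle_to(4144): rpm ← 4144
throttle_to(4556): rpm ← 4556
adjust_throttle(+869): rpm ← 4556 +869 = 5425
set_airspeed(17.99): V ← 17.99 m/s
final state: V = 17.99 m/s, rpm = 5425 → n = rpm/60 = 90.416667 rev/s
J = V / (n·D) = 17.99 / (90.416667 × 1.908) = 0.104281
regime bands: climb J<0.3134 | cruise [0.3134, 0.6268) | windmill J≥0.6268
J = 0.1043 → climb

J = 0.1043, regime = climb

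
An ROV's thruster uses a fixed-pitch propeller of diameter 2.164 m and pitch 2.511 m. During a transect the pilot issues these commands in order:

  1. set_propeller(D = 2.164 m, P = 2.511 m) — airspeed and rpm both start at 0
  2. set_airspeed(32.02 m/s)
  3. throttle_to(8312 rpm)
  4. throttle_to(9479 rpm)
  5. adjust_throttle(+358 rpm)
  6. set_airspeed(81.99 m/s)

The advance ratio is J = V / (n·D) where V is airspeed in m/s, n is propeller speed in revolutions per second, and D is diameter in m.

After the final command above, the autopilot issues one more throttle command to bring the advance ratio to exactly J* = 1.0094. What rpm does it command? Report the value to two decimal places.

rpm = 2252.12

set_propeller: D = 2.164 m, P = 2.511 m (p = P/D = 1.160351); state ← (V=0, rpm=0)
set_airspeed(32.02): V ← 32.02 m/s
throttle_to(8312): rpm ← 8312
throttle_to(9479): rpm ← 9479
adjust_throttle(+358): rpm ← 9479 +358 = 9837
set_airspeed(81.99): V ← 81.99 m/s
final state: V = 81.99 m/s, rpm = 9837 → n = rpm/60 = 163.950000 rev/s
target J* = 1.0094; solve J* = V/(n·D) for n: n = V/(J*·D) = 81.99/(1.0094 × 2.164) = 37.535338 rev/s
rpm = 60·n = 2252.120273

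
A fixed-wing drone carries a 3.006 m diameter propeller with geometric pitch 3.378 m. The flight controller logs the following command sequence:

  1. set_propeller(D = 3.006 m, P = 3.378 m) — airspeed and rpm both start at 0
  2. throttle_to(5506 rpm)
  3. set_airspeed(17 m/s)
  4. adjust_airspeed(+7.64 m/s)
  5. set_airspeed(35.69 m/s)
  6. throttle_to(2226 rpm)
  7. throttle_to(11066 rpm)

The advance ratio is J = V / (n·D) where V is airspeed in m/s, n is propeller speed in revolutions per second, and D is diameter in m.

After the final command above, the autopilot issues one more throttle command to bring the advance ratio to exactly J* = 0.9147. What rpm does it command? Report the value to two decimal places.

set_propeller: D = 3.006 m, P = 3.378 m (p = P/D = 1.123752); state ← (V=0, rpm=0)
throttle_to(5506): rpm ← 5506
set_airspeed(17): V ← 17 m/s
adjust_airspeed(+7.64): V ← 17 +7.64 = 24.64 m/s
set_airspeed(35.69): V ← 35.69 m/s
throttle_to(2226): rpm ← 2226
throttle_to(11066): rpm ← 11066
final state: V = 35.69 m/s, rpm = 11066 → n = rpm/60 = 184.433333 rev/s
target J* = 0.9147; solve J* = V/(n·D) for n: n = V/(J*·D) = 35.69/(0.9147 × 3.006) = 12.980126 rev/s
rpm = 60·n = 778.807532

rpm = 778.81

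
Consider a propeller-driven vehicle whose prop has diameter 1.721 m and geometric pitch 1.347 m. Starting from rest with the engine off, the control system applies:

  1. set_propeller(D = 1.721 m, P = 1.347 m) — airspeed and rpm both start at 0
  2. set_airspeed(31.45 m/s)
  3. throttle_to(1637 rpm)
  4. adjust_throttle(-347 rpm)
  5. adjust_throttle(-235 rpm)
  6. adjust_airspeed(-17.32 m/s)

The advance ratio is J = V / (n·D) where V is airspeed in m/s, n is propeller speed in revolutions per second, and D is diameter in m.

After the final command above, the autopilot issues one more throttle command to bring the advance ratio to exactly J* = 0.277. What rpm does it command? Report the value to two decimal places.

set_propeller: D = 1.721 m, P = 1.347 m (p = P/D = 0.782684); state ← (V=0, rpm=0)
set_airspeed(31.45): V ← 31.45 m/s
throttle_to(1637): rpm ← 1637
adjust_throttle(-347): rpm ← 1637 -347 = 1290
adjust_throttle(-235): rpm ← 1290 -235 = 1055
adjust_airspeed(-17.32): V ← 31.45 -17.32 = 14.13 m/s
final state: V = 14.13 m/s, rpm = 1055 → n = rpm/60 = 17.583333 rev/s
target J* = 0.277; solve J* = V/(n·D) for n: n = V/(J*·D) = 14.13/(0.277 × 1.721) = 29.640227 rev/s
rpm = 60·n = 1778.413608

rpm = 1778.41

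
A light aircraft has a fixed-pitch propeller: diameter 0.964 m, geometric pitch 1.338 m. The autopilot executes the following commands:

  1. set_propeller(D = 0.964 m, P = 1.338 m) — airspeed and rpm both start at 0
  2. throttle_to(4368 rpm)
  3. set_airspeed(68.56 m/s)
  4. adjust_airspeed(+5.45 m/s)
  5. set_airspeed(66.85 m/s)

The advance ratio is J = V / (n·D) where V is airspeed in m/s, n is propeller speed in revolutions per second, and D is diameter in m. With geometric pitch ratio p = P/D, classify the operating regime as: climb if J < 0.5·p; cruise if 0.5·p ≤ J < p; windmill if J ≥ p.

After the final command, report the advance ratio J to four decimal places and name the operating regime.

J = 0.9526, regime = cruise

set_propeller: D = 0.964 m, P = 1.338 m (p = P/D = 1.387967); state ← (V=0, rpm=0)
throttle_to(4368): rpm ← 4368
set_airspeed(68.56): V ← 68.56 m/s
adjust_airspeed(+5.45): V ← 68.56 +5.45 = 74.01 m/s
set_airspeed(66.85): V ← 66.85 m/s
final state: V = 66.85 m/s, rpm = 4368 → n = rpm/60 = 72.800000 rev/s
J = V / (n·D) = 66.85 / (72.800000 × 0.964) = 0.952561
regime bands: climb J<0.6940 | cruise [0.6940, 1.3880) | windmill J≥1.3880
J = 0.9526 → cruise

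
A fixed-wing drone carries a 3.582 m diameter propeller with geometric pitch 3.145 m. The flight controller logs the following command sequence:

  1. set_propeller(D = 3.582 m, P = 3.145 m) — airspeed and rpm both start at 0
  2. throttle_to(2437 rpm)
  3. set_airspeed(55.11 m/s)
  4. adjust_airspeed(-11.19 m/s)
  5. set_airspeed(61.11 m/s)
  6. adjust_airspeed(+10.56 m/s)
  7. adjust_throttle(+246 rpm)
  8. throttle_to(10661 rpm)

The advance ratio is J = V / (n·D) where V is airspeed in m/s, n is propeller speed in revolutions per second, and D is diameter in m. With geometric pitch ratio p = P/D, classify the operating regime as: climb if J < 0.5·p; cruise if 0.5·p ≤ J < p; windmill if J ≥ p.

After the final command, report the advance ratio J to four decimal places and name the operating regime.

J = 0.1126, regime = climb

set_propeller: D = 3.582 m, P = 3.145 m (p = P/D = 0.878001); state ← (V=0, rpm=0)
throttle_to(2437): rpm ← 2437
set_airspeed(55.11): V ← 55.11 m/s
adjust_airspeed(-11.19): V ← 55.11 -11.19 = 43.92 m/s
set_airspeed(61.11): V ← 61.11 m/s
adjust_airspeed(+10.56): V ← 61.11 +10.56 = 71.67 m/s
adjust_throttle(+246): rpm ← 2437 +246 = 2683
throttle_to(10661): rpm ← 10661
final state: V = 71.67 m/s, rpm = 10661 → n = rpm/60 = 177.683333 rev/s
J = V / (n·D) = 71.67 / (177.683333 × 3.582) = 0.112607
regime bands: climb J<0.4390 | cruise [0.4390, 0.8780) | windmill J≥0.8780
J = 0.1126 → climb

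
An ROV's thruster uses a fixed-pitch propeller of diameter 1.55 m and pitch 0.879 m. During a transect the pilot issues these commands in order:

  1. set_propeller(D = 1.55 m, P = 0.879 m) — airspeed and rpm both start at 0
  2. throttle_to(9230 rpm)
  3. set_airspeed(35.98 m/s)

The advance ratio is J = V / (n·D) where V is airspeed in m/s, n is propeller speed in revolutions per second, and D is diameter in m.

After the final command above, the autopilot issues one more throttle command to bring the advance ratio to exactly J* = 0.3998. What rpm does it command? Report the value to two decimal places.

set_propeller: D = 1.55 m, P = 0.879 m (p = P/D = 0.567097); state ← (V=0, rpm=0)
throttle_to(9230): rpm ← 9230
set_airspeed(35.98): V ← 35.98 m/s
final state: V = 35.98 m/s, rpm = 9230 → n = rpm/60 = 153.833333 rev/s
target J* = 0.3998; solve J* = V/(n·D) for n: n = V/(J*·D) = 35.98/(0.3998 × 1.55) = 58.061289 rev/s
rpm = 60·n = 3483.677323

rpm = 3483.68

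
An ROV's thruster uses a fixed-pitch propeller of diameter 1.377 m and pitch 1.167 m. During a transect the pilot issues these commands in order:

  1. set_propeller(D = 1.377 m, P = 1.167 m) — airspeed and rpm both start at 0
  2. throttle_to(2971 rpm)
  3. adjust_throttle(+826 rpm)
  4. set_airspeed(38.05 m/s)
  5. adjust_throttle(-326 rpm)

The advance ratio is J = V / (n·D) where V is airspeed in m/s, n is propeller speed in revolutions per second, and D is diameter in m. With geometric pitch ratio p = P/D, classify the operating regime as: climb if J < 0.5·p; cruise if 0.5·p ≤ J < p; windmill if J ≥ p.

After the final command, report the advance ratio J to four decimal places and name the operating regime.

set_propeller: D = 1.377 m, P = 1.167 m (p = P/D = 0.847495); state ← (V=0, rpm=0)
throttle_to(2971): rpm ← 2971
adjust_throttle(+826): rpm ← 2971 +826 = 3797
set_airspeed(38.05): V ← 38.05 m/s
adjust_throttle(-326): rpm ← 3797 -326 = 3471
final state: V = 38.05 m/s, rpm = 3471 → n = rpm/60 = 57.850000 rev/s
J = V / (n·D) = 38.05 / (57.850000 × 1.377) = 0.477658
regime bands: climb J<0.4237 | cruise [0.4237, 0.8475) | windmill J≥0.8475
J = 0.4777 → cruise

J = 0.4777, regime = cruise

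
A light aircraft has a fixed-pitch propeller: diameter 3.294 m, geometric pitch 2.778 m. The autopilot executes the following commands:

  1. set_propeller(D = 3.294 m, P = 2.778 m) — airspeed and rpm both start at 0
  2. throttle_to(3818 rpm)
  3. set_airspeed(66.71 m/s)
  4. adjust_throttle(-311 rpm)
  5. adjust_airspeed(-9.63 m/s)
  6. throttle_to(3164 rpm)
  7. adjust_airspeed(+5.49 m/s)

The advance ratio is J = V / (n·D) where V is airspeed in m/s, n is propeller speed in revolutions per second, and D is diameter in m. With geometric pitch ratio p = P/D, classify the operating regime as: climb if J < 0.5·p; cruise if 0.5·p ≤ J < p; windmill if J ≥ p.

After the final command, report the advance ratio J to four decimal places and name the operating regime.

set_propeller: D = 3.294 m, P = 2.778 m (p = P/D = 0.843352); state ← (V=0, rpm=0)
throttle_to(3818): rpm ← 3818
set_airspeed(66.71): V ← 66.71 m/s
adjust_throttle(-311): rpm ← 3818 -311 = 3507
adjust_airspeed(-9.63): V ← 66.71 -9.63 = 57.08 m/s
throttle_to(3164): rpm ← 3164
adjust_airspeed(+5.49): V ← 57.08 +5.49 = 62.57 m/s
final state: V = 62.57 m/s, rpm = 3164 → n = rpm/60 = 52.733333 rev/s
J = V / (n·D) = 62.57 / (52.733333 × 3.294) = 0.360211
regime bands: climb J<0.4217 | cruise [0.4217, 0.8434) | windmill J≥0.8434
J = 0.3602 → climb

J = 0.3602, regime = climb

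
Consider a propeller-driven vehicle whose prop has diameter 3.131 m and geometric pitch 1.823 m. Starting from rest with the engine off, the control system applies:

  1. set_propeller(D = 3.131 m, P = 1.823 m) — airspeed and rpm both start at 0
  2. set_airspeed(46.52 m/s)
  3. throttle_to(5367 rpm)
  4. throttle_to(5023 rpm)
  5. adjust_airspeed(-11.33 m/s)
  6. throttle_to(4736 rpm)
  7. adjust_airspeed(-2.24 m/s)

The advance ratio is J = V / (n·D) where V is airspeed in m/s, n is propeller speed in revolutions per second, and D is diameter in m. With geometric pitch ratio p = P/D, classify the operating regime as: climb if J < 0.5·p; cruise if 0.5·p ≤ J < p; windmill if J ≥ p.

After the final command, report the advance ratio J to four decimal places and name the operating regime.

set_propeller: D = 3.131 m, P = 1.823 m (p = P/D = 0.582242); state ← (V=0, rpm=0)
set_airspeed(46.52): V ← 46.52 m/s
throttle_to(5367): rpm ← 5367
throttle_to(5023): rpm ← 5023
adjust_airspeed(-11.33): V ← 46.52 -11.33 = 35.19 m/s
throttle_to(4736): rpm ← 4736
adjust_airspeed(-2.24): V ← 35.19 -2.24 = 32.95 m/s
final state: V = 32.95 m/s, rpm = 4736 → n = rpm/60 = 78.933333 rev/s
J = V / (n·D) = 32.95 / (78.933333 × 3.131) = 0.133325
regime bands: climb J<0.2911 | cruise [0.2911, 0.5822) | windmill J≥0.5822
J = 0.1333 → climb

J = 0.1333, regime = climb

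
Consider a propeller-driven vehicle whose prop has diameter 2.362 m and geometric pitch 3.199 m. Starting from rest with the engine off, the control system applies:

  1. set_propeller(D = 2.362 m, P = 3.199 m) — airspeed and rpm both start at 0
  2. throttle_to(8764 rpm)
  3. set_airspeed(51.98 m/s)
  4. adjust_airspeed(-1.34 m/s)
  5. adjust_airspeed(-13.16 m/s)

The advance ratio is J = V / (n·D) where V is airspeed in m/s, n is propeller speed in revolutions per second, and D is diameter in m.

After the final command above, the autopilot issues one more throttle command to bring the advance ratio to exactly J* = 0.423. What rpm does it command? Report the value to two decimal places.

set_propeller: D = 2.362 m, P = 3.199 m (p = P/D = 1.354361); state ← (V=0, rpm=0)
throttle_to(8764): rpm ← 8764
set_airspeed(51.98): V ← 51.98 m/s
adjust_airspeed(-1.34): V ← 51.98 -1.34 = 50.64 m/s
adjust_airspeed(-13.16): V ← 50.64 -13.16 = 37.48 m/s
final state: V = 37.48 m/s, rpm = 8764 → n = rpm/60 = 146.066667 rev/s
target J* = 0.423; solve J* = V/(n·D) for n: n = V/(J*·D) = 37.48/(0.423 × 2.362) = 37.512786 rev/s
rpm = 60·n = 2250.767171

rpm = 2250.77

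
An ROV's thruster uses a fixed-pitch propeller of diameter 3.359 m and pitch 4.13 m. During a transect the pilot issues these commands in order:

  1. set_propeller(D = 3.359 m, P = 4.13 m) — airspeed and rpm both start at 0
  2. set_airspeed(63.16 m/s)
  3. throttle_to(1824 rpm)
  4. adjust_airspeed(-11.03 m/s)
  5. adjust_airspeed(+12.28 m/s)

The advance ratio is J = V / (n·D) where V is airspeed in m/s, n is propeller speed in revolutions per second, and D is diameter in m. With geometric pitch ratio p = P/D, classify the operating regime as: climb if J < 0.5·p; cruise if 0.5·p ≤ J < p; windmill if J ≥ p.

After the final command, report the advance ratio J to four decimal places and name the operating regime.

set_propeller: D = 3.359 m, P = 4.13 m (p = P/D = 1.229533); state ← (V=0, rpm=0)
set_airspeed(63.16): V ← 63.16 m/s
throttle_to(1824): rpm ← 1824
adjust_airspeed(-11.03): V ← 63.16 -11.03 = 52.13 m/s
adjust_airspeed(+12.28): V ← 52.13 +12.28 = 64.41 m/s
final state: V = 64.41 m/s, rpm = 1824 → n = rpm/60 = 30.400000 rev/s
J = V / (n·D) = 64.41 / (30.400000 × 3.359) = 0.630768
regime bands: climb J<0.6148 | cruise [0.6148, 1.2295) | windmill J≥1.2295
J = 0.6308 → cruise

J = 0.6308, regime = cruise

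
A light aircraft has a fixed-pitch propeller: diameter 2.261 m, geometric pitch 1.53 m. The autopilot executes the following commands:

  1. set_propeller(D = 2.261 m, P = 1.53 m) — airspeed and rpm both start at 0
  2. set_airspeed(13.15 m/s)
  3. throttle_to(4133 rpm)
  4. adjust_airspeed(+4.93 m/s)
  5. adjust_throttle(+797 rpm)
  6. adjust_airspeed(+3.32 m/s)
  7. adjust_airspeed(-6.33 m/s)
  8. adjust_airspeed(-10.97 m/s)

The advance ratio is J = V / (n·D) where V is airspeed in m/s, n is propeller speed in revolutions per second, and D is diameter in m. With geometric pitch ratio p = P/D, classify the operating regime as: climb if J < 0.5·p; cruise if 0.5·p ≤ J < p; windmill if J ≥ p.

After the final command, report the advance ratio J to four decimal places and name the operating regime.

set_propeller: D = 2.261 m, P = 1.53 m (p = P/D = 0.676692); state ← (V=0, rpm=0)
set_airspeed(13.15): V ← 13.15 m/s
throttle_to(4133): rpm ← 4133
adjust_airspeed(+4.93): V ← 13.15 +4.93 = 18.08 m/s
adjust_throttle(+797): rpm ← 4133 +797 = 4930
adjust_airspeed(+3.32): V ← 18.08 +3.32 = 21.4 m/s
adjust_airspeed(-6.33): V ← 21.4 -6.33 = 15.07 m/s
adjust_airspeed(-10.97): V ← 15.07 -10.97 = 4.1 m/s
final state: V = 4.1 m/s, rpm = 4930 → n = rpm/60 = 82.166667 rev/s
J = V / (n·D) = 4.1 / (82.166667 × 2.261) = 0.022069
regime bands: climb J<0.3383 | cruise [0.3383, 0.6767) | windmill J≥0.6767
J = 0.0221 → climb

J = 0.0221, regime = climb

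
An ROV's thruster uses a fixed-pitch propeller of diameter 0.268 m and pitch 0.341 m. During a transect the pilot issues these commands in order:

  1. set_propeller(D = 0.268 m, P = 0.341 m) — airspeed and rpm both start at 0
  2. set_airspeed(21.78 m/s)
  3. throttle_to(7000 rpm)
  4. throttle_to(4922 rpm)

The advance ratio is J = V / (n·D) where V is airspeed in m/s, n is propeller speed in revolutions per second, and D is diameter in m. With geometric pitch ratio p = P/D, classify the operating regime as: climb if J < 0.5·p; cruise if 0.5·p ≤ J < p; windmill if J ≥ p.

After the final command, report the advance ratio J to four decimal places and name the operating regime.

set_propeller: D = 0.268 m, P = 0.341 m (p = P/D = 1.272388); state ← (V=0, rpm=0)
set_airspeed(21.78): V ← 21.78 m/s
throttle_to(7000): rpm ← 7000
throttle_to(4922): rpm ← 4922
final state: V = 21.78 m/s, rpm = 4922 → n = rpm/60 = 82.033333 rev/s
J = V / (n·D) = 21.78 / (82.033333 × 0.268) = 0.990678
regime bands: climb J<0.6362 | cruise [0.6362, 1.2724) | windmill J≥1.2724
J = 0.9907 → cruise

J = 0.9907, regime = cruise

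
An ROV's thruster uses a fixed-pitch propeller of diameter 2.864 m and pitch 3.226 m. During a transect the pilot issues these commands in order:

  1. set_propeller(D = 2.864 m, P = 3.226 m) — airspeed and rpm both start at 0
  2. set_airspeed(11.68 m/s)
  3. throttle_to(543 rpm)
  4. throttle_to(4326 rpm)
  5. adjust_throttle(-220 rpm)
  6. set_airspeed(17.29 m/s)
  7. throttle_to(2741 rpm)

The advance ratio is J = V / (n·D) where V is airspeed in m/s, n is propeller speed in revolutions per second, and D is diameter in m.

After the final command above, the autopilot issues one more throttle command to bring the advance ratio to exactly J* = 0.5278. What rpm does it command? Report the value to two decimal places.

set_propeller: D = 2.864 m, P = 3.226 m (p = P/D = 1.126397); state ← (V=0, rpm=0)
set_airspeed(11.68): V ← 11.68 m/s
throttle_to(543): rpm ← 543
throttle_to(4326): rpm ← 4326
adjust_throttle(-220): rpm ← 4326 -220 = 4106
set_airspeed(17.29): V ← 17.29 m/s
throttle_to(2741): rpm ← 2741
final state: V = 17.29 m/s, rpm = 2741 → n = rpm/60 = 45.683333 rev/s
target J* = 0.5278; solve J* = V/(n·D) for n: n = V/(J*·D) = 17.29/(0.5278 × 2.864) = 11.438066 rev/s
rpm = 60·n = 686.283953

rpm = 686.28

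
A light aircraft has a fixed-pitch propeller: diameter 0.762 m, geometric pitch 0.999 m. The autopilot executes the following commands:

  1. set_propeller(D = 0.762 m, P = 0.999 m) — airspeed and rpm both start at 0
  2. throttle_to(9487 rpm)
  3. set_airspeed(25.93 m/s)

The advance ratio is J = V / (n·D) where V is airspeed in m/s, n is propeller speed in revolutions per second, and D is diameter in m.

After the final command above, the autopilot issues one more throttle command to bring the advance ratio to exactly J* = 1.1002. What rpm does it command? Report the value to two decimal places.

set_propeller: D = 0.762 m, P = 0.999 m (p = P/D = 1.311024); state ← (V=0, rpm=0)
throttle_to(9487): rpm ← 9487
set_airspeed(25.93): V ← 25.93 m/s
final state: V = 25.93 m/s, rpm = 9487 → n = rpm/60 = 158.116667 rev/s
target J* = 1.1002; solve J* = V/(n·D) for n: n = V/(J*·D) = 25.93/(1.1002 × 0.762) = 30.929714 rev/s
rpm = 60·n = 1855.782843

rpm = 1855.78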